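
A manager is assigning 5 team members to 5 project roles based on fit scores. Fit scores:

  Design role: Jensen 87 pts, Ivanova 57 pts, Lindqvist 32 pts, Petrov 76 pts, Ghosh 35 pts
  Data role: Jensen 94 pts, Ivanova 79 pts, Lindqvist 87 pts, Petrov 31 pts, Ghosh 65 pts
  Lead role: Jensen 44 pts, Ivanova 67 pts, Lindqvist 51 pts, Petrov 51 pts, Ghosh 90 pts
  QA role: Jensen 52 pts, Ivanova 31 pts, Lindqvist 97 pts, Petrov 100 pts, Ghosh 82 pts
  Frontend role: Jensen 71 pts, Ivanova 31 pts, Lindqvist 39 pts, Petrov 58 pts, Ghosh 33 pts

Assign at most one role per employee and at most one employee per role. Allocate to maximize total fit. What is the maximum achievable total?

This is a one-to-one assignment (maximum-weight bipartite matching).
Optimal: Jensen→Frontend role (71 pts), Ivanova→Data role (79 pts), Lindqvist→QA role (97 pts), Petrov→Design role (76 pts), Ghosh→Lead role (90 pts) — total 71+79+97+76+90 = 413 pts.
Row-greedy (each employee in turn takes its best remaining role) gives 367 pts, worse by 46.
Next-best assignment: Jensen→Design role, Ivanova→Data role, Lindqvist→QA role, Petrov→Frontend role, Ghosh→Lead role = 411 pts.
Swapping Petrov↔Ivanova (Petrov→Data role 31 pts, Ivanova→Design role 57 pts) loses 67.

Maximum total: 413 pts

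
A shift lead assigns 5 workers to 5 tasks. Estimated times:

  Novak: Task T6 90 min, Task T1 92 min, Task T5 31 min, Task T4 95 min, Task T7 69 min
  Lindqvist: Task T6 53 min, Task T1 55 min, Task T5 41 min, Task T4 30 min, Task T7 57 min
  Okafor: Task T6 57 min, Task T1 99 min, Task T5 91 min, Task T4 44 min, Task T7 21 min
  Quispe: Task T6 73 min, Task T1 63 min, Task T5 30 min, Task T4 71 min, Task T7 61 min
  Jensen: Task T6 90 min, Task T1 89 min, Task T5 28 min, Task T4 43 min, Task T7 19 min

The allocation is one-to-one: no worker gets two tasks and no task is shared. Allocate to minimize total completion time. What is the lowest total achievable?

Optimal: Novak→Task T5 (31 min), Lindqvist→Task T4 (30 min), Okafor→Task T6 (57 min), Quispe→Task T1 (63 min), Jensen→Task T7 (19 min) — total 31+30+57+63+19 = 200 min.
Next-best assignment: Novak→Task T5, Lindqvist→Task T6, Okafor→Task T4, Quispe→Task T1, Jensen→Task T7 = 210 min.
Every other assignment is strictly worse.

Min total: 200 min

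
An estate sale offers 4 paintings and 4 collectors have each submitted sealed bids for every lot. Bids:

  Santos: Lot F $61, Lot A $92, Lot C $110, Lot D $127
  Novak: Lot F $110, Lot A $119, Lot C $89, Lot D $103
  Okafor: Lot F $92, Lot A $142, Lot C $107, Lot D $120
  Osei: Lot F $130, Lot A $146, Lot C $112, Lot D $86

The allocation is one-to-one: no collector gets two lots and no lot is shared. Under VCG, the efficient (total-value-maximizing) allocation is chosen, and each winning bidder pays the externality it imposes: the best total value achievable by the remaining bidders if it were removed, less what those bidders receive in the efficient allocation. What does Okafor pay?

Efficient allocation: Santos→Lot D ($127), Novak→Lot F ($110), Okafor→Lot A ($142), Osei→Lot C ($112); total welfare W = $491.
Okafor receives Lot A at value $142, so the others get W − 142 = $349.
Without Okafor: best allocation of the remaining 3 bidders over all 4 lots is Santos→Lot D ($127), Novak→Lot F ($110), Osei→Lot A ($146), total $383.
VCG payment = (others' best without Okafor) − (others' welfare with Okafor) = 383 − 349 = $34.

Okafor pays $34.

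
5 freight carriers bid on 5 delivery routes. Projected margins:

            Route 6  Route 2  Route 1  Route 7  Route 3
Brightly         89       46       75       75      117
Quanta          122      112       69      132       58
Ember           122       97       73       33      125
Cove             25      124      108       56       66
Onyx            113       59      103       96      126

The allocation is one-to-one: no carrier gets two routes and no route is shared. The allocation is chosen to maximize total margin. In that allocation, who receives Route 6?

Optimal: Brightly→Route 3 ($117k), Quanta→Route 7 ($132k), Ember→Route 6 ($122k), Cove→Route 2 ($124k), Onyx→Route 1 ($103k) — total 117+132+122+124+103 = $598k.
Column-greedy (each route in turn goes to its best remaining carrier) gives $549k, worse by 49.
Every other assignment is strictly worse.
Ember's own top route is Route 3 ($125k), but forcing Ember→Route 3 and reassigning the rest optimally gives only $573k — worse by 25.

Ember receives Route 6.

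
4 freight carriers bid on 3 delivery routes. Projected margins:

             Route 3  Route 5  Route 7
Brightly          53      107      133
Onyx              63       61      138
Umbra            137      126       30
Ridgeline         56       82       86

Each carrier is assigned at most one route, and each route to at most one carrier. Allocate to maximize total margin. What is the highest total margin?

Maximum total: $382k

This is a one-to-one assignment (maximum-weight bipartite matching).
Optimal: Umbra→Route 3 ($137k), Brightly→Route 5 ($107k), Onyx→Route 7 ($138k) — total 137+107+138 = $382k.
Row-greedy (each carrier in turn takes its best remaining route) gives $322k, worse by 60.
Next-best assignment: Umbra→Route 3, Ridgeline→Route 5, Onyx→Route 7 = $357k.
Checked against all permutations: $382k is optimal.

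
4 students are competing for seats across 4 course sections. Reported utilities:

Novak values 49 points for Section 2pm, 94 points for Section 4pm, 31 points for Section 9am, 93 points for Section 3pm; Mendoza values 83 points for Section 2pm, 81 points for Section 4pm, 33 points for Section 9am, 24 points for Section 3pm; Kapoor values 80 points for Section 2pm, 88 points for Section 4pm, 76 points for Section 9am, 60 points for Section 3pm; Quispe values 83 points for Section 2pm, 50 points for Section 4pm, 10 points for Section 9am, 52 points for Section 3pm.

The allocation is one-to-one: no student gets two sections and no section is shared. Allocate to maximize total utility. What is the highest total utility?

Treat this as an assignment problem: match each student to one section.
Optimal: Novak→Section 3pm (93 points), Mendoza→Section 4pm (81 points), Kapoor→Section 9am (76 points), Quispe→Section 2pm (83 points) — total 93+81+76+83 = 333 points.
Max-entry greedy (repeatedly take the single best remaining cell) gives 305 points, worse by 28.
No other one-to-one assignment exceeds 333 points.

Maximum total: 333 points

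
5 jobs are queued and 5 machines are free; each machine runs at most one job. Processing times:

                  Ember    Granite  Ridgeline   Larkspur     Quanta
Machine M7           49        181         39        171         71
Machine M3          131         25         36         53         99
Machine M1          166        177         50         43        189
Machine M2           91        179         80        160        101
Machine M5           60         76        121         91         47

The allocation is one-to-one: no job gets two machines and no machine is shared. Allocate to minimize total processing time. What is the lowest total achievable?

Optimal: Ember→Machine M7 (49 min), Granite→Machine M3 (25 min), Ridgeline→Machine M2 (80 min), Larkspur→Machine M1 (43 min), Quanta→Machine M5 (47 min) — total 49+25+80+43+47 = 244 min.
Column-greedy (each machine in turn goes to its cheapest remaining job) gives 245 min, worse by 1.
Swapping Quanta↔Larkspur (Quanta→Machine M1 189 min, Larkspur→Machine M5 91 min) adds 190.
No other one-to-one assignment undercuts 244 min.

Minimum total: 244 min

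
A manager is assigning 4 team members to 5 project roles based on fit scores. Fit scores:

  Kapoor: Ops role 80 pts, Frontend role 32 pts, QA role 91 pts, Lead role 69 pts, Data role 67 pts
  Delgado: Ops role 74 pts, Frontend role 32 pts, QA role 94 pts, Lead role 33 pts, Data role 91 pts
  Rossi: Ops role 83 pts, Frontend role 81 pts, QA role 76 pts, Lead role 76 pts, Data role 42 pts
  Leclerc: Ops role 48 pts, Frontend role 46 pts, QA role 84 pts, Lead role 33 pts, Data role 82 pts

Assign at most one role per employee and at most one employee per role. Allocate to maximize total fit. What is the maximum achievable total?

Maximum total: 337 pts

Optimal: Kapoor→Ops role (80 pts), Delgado→QA role (94 pts), Rossi→Frontend role (81 pts), Leclerc→Data role (82 pts) — total 80+94+81+82 = 337 pts.
Max-entry greedy (repeatedly take the single best remaining cell) gives 328 pts, worse by 9.
Swapping Kapoor↔Delgado (Kapoor→QA role 91 pts, Delgado→Ops role 74 pts) loses 9.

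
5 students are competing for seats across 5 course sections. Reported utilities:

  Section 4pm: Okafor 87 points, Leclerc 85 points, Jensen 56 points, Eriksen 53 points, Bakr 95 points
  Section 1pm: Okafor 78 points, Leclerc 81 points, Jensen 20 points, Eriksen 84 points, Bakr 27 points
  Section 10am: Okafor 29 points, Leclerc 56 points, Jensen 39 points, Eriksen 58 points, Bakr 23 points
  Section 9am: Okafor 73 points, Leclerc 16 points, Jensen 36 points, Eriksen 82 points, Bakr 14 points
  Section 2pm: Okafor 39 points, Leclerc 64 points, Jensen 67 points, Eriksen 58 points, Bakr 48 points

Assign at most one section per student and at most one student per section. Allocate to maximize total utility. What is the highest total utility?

Optimal: Okafor→Section 1pm (78 points), Leclerc→Section 10am (56 points), Jensen→Section 2pm (67 points), Eriksen→Section 9am (82 points), Bakr→Section 4pm (95 points) — total 78+56+67+82+95 = 378 points.
Column-greedy (each section in turn goes to its best remaining student) gives 375 points, worse by 3.
Next-best assignment: Okafor→Section 9am, Leclerc→Section 10am, Jensen→Section 2pm, Eriksen→Section 1pm, Bakr→Section 4pm = 375 points.
Checked against all permutations: 378 points is optimal.

Maximum total: 378 points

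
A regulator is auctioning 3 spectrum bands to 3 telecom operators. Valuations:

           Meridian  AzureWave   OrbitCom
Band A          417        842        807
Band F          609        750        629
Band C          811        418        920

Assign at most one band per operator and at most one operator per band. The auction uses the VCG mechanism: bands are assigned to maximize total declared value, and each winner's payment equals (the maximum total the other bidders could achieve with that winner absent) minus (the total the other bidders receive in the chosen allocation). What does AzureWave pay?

AzureWave pays $89M.

Efficient allocation: Meridian→Band F ($609M), AzureWave→Band A ($842M), OrbitCom→Band C ($920M); total welfare W = $2371M.
AzureWave receives Band A at value $842M, so the others get W − 842 = $1529M.
Without AzureWave: best allocation of the remaining 2 bidders over all 3 bands is Meridian→Band C ($811M), OrbitCom→Band A ($807M), total $1618M.
VCG payment = (others' best without AzureWave) − (others' welfare with AzureWave) = 1618 − 1529 = $89M.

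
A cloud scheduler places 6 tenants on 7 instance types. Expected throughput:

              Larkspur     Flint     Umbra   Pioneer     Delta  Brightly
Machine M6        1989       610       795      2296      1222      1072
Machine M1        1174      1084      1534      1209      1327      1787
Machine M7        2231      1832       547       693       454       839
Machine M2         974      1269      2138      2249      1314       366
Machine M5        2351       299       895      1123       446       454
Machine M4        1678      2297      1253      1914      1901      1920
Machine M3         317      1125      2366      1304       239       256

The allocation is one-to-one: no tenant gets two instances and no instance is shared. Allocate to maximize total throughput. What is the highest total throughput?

Maximum total: 12533 ops/s

This is the linear assignment problem.
Optimal: Larkspur→Machine M5 (2351 ops/s), Flint→Machine M7 (1832 ops/s), Umbra→Machine M3 (2366 ops/s), Pioneer→Machine M6 (2296 ops/s), Delta→Machine M4 (1901 ops/s), Brightly→Machine M1 (1787 ops/s) — total 2351+1832+2366+2296+1901+1787 = 12533 ops/s.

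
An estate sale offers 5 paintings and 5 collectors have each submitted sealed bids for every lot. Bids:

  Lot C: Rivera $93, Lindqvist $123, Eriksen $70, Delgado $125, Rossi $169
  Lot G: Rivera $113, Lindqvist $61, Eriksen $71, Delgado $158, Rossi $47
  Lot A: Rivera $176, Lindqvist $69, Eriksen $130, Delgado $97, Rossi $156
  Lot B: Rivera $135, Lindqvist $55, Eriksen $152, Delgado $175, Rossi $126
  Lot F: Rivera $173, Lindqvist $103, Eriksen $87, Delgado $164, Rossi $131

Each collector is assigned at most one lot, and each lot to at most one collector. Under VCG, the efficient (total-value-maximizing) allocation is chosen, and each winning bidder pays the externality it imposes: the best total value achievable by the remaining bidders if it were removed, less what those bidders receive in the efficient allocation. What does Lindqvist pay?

Lindqvist pays $22.

Efficient allocation: Rivera→Lot F ($173), Lindqvist→Lot C ($123), Eriksen→Lot B ($152), Delgado→Lot G ($158), Rossi→Lot A ($156); total welfare W = $762.
Lindqvist receives Lot C at value $123, so the others get W − 123 = $639.
Without Lindqvist: best allocation of the remaining 4 bidders over all 5 lots is Rivera→Lot A ($176), Eriksen→Lot B ($152), Delgado→Lot F ($164), Rossi→Lot C ($169), total $661.
VCG payment = (others' best without Lindqvist) − (others' welfare with Lindqvist) = 661 − 639 = $22.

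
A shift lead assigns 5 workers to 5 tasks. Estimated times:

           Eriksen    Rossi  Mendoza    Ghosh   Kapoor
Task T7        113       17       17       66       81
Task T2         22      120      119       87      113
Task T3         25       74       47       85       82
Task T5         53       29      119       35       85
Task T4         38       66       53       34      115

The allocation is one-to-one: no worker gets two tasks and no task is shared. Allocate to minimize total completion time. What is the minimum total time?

Minimum total: 184 min

This is the linear assignment problem.
Optimal: Eriksen→Task T2 (22 min), Rossi→Task T5 (29 min), Mendoza→Task T7 (17 min), Ghosh→Task T4 (34 min), Kapoor→Task T3 (82 min) — total 22+29+17+34+82 = 184 min.
Column-greedy (each task in turn goes to its cheapest remaining worker) gives 236 min, worse by 52.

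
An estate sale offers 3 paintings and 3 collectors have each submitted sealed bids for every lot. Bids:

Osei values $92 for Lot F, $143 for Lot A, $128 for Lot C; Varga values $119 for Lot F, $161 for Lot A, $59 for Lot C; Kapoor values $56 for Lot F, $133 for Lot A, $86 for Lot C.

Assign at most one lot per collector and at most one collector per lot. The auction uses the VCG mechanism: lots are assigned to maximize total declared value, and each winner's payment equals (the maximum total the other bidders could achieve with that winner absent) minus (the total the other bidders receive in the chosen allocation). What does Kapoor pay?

Kapoor pays $42.

Efficient allocation: Osei→Lot C ($128), Varga→Lot F ($119), Kapoor→Lot A ($133); total welfare W = $380.
Kapoor receives Lot A at value $133, so the others get W − 133 = $247.
Without Kapoor: best allocation of the remaining 2 bidders over all 3 lots is Osei→Lot C ($128), Varga→Lot A ($161), total $289.
VCG payment = (others' best without Kapoor) − (others' welfare with Kapoor) = 289 − 247 = $42.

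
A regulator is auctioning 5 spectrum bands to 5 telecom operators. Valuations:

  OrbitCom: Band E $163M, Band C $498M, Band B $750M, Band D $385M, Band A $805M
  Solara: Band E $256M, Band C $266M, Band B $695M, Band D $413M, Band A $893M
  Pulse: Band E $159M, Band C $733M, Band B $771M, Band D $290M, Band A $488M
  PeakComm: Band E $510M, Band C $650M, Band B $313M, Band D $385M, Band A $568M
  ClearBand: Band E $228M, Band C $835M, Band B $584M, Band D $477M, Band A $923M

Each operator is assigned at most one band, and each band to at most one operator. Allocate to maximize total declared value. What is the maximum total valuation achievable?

This is a one-to-one assignment (maximum-weight bipartite matching).
Optimal: OrbitCom→Band D ($385M), Solara→Band A ($893M), Pulse→Band B ($771M), PeakComm→Band E ($510M), ClearBand→Band C ($835M) — total 385+893+771+510+835 = $3394M.
Max-entry greedy (repeatedly take the single best remaining cell) gives $2920M, worse by 474.

Maximum total: $3394M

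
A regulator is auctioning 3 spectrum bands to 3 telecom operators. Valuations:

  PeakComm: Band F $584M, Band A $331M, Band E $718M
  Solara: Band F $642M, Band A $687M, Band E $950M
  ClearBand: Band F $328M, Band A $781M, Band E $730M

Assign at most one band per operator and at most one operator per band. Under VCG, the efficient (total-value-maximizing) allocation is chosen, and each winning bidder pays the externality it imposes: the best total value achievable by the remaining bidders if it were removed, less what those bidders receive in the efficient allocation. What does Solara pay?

Solara pays $134M.

Efficient allocation: PeakComm→Band F ($584M), Solara→Band E ($950M), ClearBand→Band A ($781M); total welfare W = $2315M.
Solara receives Band E at value $950M, so the others get W − 950 = $1365M.
Without Solara: best allocation of the remaining 2 bidders over all 3 bands is PeakComm→Band E ($718M), ClearBand→Band A ($781M), total $1499M.
VCG payment = (others' best without Solara) − (others' welfare with Solara) = 1499 − 1365 = $134M.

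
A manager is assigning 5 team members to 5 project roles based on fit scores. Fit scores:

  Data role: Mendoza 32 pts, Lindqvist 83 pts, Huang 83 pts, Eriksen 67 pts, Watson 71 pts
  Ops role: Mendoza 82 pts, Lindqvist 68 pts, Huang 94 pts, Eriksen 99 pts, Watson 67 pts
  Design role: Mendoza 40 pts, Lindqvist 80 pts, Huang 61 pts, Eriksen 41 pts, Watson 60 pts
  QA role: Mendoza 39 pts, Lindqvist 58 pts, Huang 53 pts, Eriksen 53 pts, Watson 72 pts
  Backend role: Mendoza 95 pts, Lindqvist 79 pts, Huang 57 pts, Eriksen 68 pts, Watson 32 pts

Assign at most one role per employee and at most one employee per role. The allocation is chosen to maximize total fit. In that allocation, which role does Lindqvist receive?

Lindqvist receives Design role.

Optimal: Mendoza→Backend role (95 pts), Lindqvist→Design role (80 pts), Huang→Data role (83 pts), Eriksen→Ops role (99 pts), Watson→QA role (72 pts) — total 95+80+83+99+72 = 429 pts.
Column-greedy (each role in turn goes to its best remaining employee) gives 410 pts, worse by 19.
Next-best assignment: Mendoza→Backend role, Lindqvist→Data role, Huang→Design role, Eriksen→Ops role, Watson→QA role = 410 pts.
Every other assignment is strictly worse.
Lindqvist's own top role is Data role (83 pts), but forcing Lindqvist→Data role and reassigning the rest optimally gives only 410 pts — worse by 19.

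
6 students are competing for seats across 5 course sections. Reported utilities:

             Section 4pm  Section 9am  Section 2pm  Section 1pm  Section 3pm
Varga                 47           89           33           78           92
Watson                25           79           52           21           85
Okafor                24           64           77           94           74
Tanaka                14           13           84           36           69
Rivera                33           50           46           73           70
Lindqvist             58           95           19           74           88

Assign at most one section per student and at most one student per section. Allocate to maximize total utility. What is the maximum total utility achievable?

Optimal: Lindqvist→Section 4pm (58 points), Varga→Section 9am (89 points), Tanaka→Section 2pm (84 points), Okafor→Section 1pm (94 points), Watson→Section 3pm (85 points) — total 58+89+84+94+85 = 410 points.
Max-entry greedy (repeatedly take the single best remaining cell) gives 398 points, worse by 12.
Checked against all permutations: 410 points is optimal.

Max total: 410 points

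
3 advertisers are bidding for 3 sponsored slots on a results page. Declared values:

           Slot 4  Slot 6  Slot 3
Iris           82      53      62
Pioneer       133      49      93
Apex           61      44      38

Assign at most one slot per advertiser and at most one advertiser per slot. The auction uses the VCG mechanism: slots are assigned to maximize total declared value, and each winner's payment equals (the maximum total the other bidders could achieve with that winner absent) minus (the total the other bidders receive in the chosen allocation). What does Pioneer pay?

Efficient allocation: Iris→Slot 3 ($62), Pioneer→Slot 4 ($133), Apex→Slot 6 ($44); total welfare W = $239.
Pioneer receives Slot 4 at value $133, so the others get W − 133 = $106.
Without Pioneer: best allocation of the remaining 2 bidders over all 3 slots is Iris→Slot 4 ($82), Apex→Slot 6 ($44), total $126.
VCG payment = (others' best without Pioneer) − (others' welfare with Pioneer) = 126 − 106 = $20.

Pioneer pays $20.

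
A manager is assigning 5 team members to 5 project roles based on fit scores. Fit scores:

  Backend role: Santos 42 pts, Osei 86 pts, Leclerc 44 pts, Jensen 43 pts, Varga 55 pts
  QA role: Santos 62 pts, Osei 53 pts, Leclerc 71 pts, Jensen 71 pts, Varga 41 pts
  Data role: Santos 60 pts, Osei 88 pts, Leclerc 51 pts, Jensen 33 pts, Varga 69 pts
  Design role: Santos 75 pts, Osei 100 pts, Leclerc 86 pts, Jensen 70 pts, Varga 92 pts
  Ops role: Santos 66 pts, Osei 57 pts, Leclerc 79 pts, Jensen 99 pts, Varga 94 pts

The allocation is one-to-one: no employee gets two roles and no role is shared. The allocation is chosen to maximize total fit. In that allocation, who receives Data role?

Santos receives Data role.

Optimal: Santos→Data role (60 pts), Osei→Backend role (86 pts), Leclerc→QA role (71 pts), Jensen→Ops role (99 pts), Varga→Design role (92 pts) — total 60+86+71+99+92 = 408 pts.
Row-greedy (each employee in turn takes its best remaining role) gives 368 pts, worse by 40.
Swapping Santos↔Leclerc (Santos→QA role 62 pts, Leclerc→Data role 51 pts) loses 18.
No other one-to-one assignment exceeds 408 pts.
Santos's own top role is Design role (75 pts), but forcing Santos→Design role and reassigning the rest optimally gives only 400 pts — worse by 8.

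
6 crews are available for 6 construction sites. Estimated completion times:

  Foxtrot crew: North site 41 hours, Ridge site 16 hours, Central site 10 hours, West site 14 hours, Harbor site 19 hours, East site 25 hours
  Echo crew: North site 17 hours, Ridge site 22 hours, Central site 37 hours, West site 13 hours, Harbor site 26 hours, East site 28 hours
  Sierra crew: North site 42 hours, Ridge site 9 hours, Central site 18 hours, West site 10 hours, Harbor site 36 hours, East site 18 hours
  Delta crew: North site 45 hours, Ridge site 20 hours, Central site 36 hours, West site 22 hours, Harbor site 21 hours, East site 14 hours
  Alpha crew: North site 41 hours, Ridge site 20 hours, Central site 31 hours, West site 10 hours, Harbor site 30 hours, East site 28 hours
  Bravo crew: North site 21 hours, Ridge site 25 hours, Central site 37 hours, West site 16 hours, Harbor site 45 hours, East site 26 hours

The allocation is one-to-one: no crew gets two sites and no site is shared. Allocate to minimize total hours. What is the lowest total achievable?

Minimum total: 90 hours

This is the linear assignment problem.
Optimal: Foxtrot crew→Central site (10 hours), Echo crew→Harbor site (26 hours), Sierra crew→Ridge site (9 hours), Delta crew→East site (14 hours), Alpha crew→West site (10 hours), Bravo crew→North site (21 hours) — total 10+26+9+14+10+21 = 90 hours.
Min-entry greedy (repeatedly take the single cheapest remaining cell) gives 105 hours, worse by 15.
Swapping Delta crew↔Foxtrot crew (Delta crew→Central site 36 hours, Foxtrot crew→East site 25 hours) adds 37.
No other one-to-one assignment undercuts 90 hours.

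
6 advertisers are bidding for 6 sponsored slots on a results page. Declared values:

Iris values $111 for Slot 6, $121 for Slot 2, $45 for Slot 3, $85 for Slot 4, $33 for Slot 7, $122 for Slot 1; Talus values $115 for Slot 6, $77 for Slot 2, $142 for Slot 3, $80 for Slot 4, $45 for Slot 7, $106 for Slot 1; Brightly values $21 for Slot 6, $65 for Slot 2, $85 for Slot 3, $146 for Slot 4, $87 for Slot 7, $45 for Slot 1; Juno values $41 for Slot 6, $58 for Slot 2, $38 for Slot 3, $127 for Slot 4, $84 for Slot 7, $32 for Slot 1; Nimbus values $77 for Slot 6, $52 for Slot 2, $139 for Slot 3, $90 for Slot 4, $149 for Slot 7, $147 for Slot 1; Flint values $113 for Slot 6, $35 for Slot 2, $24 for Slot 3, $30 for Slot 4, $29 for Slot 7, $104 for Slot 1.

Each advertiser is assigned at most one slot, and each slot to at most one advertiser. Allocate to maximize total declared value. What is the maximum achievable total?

Max total: $753

Treat this as an assignment problem: match each advertiser to one slot.
Optimal: Iris→Slot 2 ($121), Talus→Slot 3 ($142), Brightly→Slot 4 ($146), Juno→Slot 7 ($84), Nimbus→Slot 1 ($147), Flint→Slot 6 ($113) — total 121+142+146+84+147+113 = $753.
Row-greedy (each advertiser in turn takes its best remaining slot) gives $606, worse by 147.
Next-best assignment: Iris→Slot 2, Talus→Slot 3, Brightly→Slot 7, Juno→Slot 4, Nimbus→Slot 1, Flint→Slot 6 = $737.
Checked against all permutations: $753 is optimal.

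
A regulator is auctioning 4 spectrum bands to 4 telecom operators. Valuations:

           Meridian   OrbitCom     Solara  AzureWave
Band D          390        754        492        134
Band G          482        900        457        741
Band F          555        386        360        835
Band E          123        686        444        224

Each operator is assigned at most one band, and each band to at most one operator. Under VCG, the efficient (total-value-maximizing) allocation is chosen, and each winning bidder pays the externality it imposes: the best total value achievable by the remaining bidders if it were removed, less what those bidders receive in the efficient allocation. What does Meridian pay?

Efficient allocation: Meridian→Band D ($390M), OrbitCom→Band G ($900M), Solara→Band E ($444M), AzureWave→Band F ($835M); total welfare W = $2569M.
Meridian receives Band D at value $390M, so the others get W − 390 = $2179M.
Without Meridian: best allocation of the remaining 3 bidders over all 4 bands is OrbitCom→Band G ($900M), Solara→Band D ($492M), AzureWave→Band F ($835M), total $2227M.
VCG payment = (others' best without Meridian) − (others' welfare with Meridian) = 2227 − 2179 = $48M.

Meridian pays $48M.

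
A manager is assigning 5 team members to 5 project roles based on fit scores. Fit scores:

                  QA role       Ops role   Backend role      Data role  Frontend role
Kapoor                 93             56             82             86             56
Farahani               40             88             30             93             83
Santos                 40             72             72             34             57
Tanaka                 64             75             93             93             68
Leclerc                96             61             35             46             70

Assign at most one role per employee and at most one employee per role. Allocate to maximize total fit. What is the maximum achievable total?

Maximum total: 430 pts

Optimal: Kapoor→Data role (86 pts), Farahani→Frontend role (83 pts), Santos→Ops role (72 pts), Tanaka→Backend role (93 pts), Leclerc→QA role (96 pts) — total 86+83+72+93+96 = 430 pts.
Max-entry greedy (repeatedly take the single best remaining cell) gives 410 pts, worse by 20.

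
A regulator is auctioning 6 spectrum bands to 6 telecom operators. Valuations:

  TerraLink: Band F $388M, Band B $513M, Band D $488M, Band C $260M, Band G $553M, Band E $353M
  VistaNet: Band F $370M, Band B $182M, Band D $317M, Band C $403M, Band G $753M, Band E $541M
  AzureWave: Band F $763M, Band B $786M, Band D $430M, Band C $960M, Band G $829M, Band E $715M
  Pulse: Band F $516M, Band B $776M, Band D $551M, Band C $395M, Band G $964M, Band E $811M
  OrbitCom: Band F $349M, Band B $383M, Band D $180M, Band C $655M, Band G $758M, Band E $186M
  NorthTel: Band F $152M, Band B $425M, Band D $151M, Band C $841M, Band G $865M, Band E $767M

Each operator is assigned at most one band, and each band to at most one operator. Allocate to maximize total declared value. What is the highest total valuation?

Optimal: TerraLink→Band D ($488M), VistaNet→Band G ($753M), AzureWave→Band F ($763M), Pulse→Band B ($776M), OrbitCom→Band C ($655M), NorthTel→Band E ($767M) — total 488+753+763+776+655+767 = $4202M.
Swapping TerraLink↔AzureWave (TerraLink→Band F $388M, AzureWave→Band D $430M) loses 433.
No other one-to-one assignment exceeds $4202M.

Max total: $4202M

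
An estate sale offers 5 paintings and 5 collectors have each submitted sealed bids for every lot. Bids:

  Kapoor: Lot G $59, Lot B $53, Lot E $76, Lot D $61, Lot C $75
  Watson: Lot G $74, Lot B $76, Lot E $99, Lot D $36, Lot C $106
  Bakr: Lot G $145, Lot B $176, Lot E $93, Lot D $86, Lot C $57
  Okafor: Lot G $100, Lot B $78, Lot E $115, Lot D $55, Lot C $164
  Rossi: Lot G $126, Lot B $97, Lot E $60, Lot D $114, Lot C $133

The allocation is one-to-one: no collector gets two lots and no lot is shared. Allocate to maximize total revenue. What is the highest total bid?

Optimal: Kapoor→Lot D ($61), Watson→Lot E ($99), Bakr→Lot B ($176), Okafor→Lot C ($164), Rossi→Lot G ($126) — total 61+99+176+164+126 = $626.
Column-greedy (each lot in turn goes to its best remaining collector) gives $524, worse by 102.
Next-best assignment: Kapoor→Lot G, Watson→Lot E, Bakr→Lot B, Okafor→Lot C, Rossi→Lot D = $612.
Checked against all permutations: $626 is optimal.

Maximum total: $626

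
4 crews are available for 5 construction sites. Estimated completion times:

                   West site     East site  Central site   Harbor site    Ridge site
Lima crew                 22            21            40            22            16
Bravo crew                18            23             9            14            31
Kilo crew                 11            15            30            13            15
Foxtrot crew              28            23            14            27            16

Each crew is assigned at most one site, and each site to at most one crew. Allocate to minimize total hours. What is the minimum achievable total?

Optimal: Lima crew→Ridge site (16 hours), Bravo crew→Harbor site (14 hours), Kilo crew→West site (11 hours), Foxtrot crew→Central site (14 hours) — total 16+14+11+14 = 55 hours.
Min-entry greedy (repeatedly take the single cheapest remaining cell) gives 59 hours, worse by 4.
Next-best assignment: Lima crew→East site, Bravo crew→Central site, Kilo crew→West site, Foxtrot crew→Ridge site = 57 hours.
No other one-to-one assignment undercuts 55 hours.

Minimum total: 55 hours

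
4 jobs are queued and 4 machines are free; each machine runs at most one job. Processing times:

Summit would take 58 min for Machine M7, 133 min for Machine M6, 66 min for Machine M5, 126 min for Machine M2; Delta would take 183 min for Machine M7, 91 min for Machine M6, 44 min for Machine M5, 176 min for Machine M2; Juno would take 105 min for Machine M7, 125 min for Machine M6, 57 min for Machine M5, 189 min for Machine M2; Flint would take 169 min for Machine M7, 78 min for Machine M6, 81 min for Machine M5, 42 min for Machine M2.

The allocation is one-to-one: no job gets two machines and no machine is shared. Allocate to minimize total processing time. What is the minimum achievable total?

Optimal: Summit→Machine M7 (58 min), Delta→Machine M6 (91 min), Juno→Machine M5 (57 min), Flint→Machine M2 (42 min) — total 58+91+57+42 = 248 min.
Row-greedy (each job in turn takes its cheapest remaining machine) gives 269 min, worse by 21.
Every other assignment is strictly worse.

Minimum total: 248 min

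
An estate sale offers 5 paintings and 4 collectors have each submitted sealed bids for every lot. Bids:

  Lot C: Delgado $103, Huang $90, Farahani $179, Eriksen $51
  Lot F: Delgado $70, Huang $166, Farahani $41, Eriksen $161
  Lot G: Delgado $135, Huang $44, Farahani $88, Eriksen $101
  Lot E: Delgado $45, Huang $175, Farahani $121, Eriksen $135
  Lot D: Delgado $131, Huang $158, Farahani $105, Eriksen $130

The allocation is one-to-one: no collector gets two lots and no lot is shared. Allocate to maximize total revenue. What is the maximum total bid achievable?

Max total: $650

Optimal: Delgado→Lot G ($135), Huang→Lot E ($175), Farahani→Lot C ($179), Eriksen→Lot F ($161) — total 135+175+179+161 = $650.
Column-greedy (each lot in turn goes to its best remaining collector) gives $615, worse by 35.
Every other assignment is strictly worse.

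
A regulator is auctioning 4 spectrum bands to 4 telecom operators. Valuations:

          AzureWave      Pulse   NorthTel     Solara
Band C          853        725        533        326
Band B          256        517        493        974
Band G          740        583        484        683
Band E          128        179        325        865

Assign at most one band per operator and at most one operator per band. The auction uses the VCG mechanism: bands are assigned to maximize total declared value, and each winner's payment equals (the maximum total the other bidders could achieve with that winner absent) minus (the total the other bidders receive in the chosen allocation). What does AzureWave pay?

Efficient allocation: AzureWave→Band G ($740M), Pulse→Band C ($725M), NorthTel→Band B ($493M), Solara→Band E ($865M); total welfare W = $2823M.
AzureWave receives Band G at value $740M, so the others get W − 740 = $2083M.
Without AzureWave: best allocation of the remaining 3 bidders over all 4 bands is Pulse→Band C ($725M), NorthTel→Band G ($484M), Solara→Band B ($974M), total $2183M.
VCG payment = (others' best without AzureWave) − (others' welfare with AzureWave) = 2183 − 2083 = $100M.

AzureWave pays $100M.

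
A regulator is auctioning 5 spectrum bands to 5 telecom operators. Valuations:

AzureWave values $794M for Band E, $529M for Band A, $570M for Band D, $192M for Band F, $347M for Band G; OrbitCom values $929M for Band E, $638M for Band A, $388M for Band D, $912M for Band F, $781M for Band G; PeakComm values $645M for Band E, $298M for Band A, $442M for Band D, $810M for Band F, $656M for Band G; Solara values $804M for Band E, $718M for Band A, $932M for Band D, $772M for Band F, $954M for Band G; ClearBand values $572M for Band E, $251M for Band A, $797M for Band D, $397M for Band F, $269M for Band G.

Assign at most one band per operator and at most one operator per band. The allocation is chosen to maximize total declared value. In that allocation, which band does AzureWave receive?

AzureWave receives Band A.

This is a one-to-one assignment (maximum-weight bipartite matching).
Optimal: AzureWave→Band A ($529M), OrbitCom→Band E ($929M), PeakComm→Band F ($810M), Solara→Band G ($954M), ClearBand→Band D ($797M) — total 529+929+810+954+797 = $4019M.
Column-greedy (each band in turn goes to its best remaining operator) gives $3601M, worse by 418.
Swapping OrbitCom↔AzureWave (OrbitCom→Band A $638M, AzureWave→Band E $794M) loses 26.
AzureWave's own top band is Band E ($794M), but forcing AzureWave→Band E and reassigning the rest optimally gives only $3993M — worse by 26.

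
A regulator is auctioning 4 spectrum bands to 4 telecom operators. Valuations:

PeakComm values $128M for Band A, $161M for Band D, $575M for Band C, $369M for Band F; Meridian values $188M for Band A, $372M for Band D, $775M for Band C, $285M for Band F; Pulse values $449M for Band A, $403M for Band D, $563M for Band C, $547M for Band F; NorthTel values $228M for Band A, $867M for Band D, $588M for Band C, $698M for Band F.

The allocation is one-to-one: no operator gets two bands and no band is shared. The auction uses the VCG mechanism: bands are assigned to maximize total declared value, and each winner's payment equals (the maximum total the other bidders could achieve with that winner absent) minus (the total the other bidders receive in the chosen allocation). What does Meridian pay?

Efficient allocation: PeakComm→Band F ($369M), Meridian→Band C ($775M), Pulse→Band A ($449M), NorthTel→Band D ($867M); total welfare W = $2460M.
Meridian receives Band C at value $775M, so the others get W − 775 = $1685M.
Without Meridian: best allocation of the remaining 3 bidders over all 4 bands is PeakComm→Band C ($575M), Pulse→Band F ($547M), NorthTel→Band D ($867M), total $1989M.
VCG payment = (others' best without Meridian) − (others' welfare with Meridian) = 1989 − 1685 = $304M.

Meridian pays $304M.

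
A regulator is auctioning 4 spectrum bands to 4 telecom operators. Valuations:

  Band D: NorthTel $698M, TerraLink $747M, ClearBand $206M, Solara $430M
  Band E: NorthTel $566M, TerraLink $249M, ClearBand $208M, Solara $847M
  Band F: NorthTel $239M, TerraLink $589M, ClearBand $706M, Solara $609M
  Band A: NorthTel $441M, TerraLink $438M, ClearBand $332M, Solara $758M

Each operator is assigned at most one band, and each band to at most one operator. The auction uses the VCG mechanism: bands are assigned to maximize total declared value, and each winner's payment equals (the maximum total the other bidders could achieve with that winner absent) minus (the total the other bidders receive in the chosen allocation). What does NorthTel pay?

Efficient allocation: NorthTel→Band E ($566M), TerraLink→Band D ($747M), ClearBand→Band F ($706M), Solara→Band A ($758M); total welfare W = $2777M.
NorthTel receives Band E at value $566M, so the others get W − 566 = $2211M.
Without NorthTel: best allocation of the remaining 3 bidders over all 4 bands is TerraLink→Band D ($747M), ClearBand→Band F ($706M), Solara→Band E ($847M), total $2300M.
VCG payment = (others' best without NorthTel) − (others' welfare with NorthTel) = 2300 − 2211 = $89M.

NorthTel pays $89M.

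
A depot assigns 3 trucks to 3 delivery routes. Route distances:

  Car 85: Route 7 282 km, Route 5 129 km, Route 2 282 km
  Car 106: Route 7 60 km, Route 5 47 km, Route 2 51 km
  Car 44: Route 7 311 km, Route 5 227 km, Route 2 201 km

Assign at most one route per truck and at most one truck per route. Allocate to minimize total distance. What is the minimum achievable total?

This is the linear assignment problem.
Optimal: Car 85→Route 5 (129 km), Car 106→Route 7 (60 km), Car 44→Route 2 (201 km) — total 129+60+201 = 390 km.
Row-greedy (each truck in turn takes its cheapest remaining route) gives 491 km, worse by 101.
Every other assignment is strictly worse.

Minimum total: 390 km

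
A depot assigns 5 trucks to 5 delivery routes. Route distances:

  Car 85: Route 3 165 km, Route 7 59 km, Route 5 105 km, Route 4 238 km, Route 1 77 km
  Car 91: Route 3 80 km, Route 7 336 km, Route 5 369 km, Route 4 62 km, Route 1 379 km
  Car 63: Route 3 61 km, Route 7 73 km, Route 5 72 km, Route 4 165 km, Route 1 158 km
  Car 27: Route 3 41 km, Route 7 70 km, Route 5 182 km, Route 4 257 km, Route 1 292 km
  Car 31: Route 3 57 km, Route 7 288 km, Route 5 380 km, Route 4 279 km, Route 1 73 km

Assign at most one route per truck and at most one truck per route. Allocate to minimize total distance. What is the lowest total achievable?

Min total: 307 km

Optimal: Car 85→Route 7 (59 km), Car 91→Route 4 (62 km), Car 63→Route 5 (72 km), Car 27→Route 3 (41 km), Car 31→Route 1 (73 km) — total 59+62+72+41+73 = 307 km.
Row-greedy (each truck in turn takes its cheapest remaining route) gives 437 km, worse by 130.
Next-best assignment: Car 85→Route 1, Car 91→Route 4, Car 63→Route 5, Car 27→Route 7, Car 31→Route 3 = 338 km.
Swapping Car 31↔Car 85 (Car 31→Route 7 288 km, Car 85→Route 1 77 km) adds 233.
No other one-to-one assignment undercuts 307 km.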